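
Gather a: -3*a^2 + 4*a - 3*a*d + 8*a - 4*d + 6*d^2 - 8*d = -3*a^2 + a*(12 - 3*d) + 6*d^2 - 12*d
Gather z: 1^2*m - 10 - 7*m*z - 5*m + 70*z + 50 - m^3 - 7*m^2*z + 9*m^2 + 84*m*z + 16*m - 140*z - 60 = -m^3 + 9*m^2 + 12*m + z*(-7*m^2 + 77*m - 70) - 20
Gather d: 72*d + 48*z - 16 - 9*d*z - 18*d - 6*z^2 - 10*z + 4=d*(54 - 9*z) - 6*z^2 + 38*z - 12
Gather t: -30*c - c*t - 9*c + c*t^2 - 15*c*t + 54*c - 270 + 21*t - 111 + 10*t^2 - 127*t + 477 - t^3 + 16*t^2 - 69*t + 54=15*c - t^3 + t^2*(c + 26) + t*(-16*c - 175) + 150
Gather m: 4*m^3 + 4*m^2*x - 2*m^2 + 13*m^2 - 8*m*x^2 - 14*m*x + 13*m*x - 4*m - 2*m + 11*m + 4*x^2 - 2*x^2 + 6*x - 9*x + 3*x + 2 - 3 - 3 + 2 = 4*m^3 + m^2*(4*x + 11) + m*(-8*x^2 - x + 5) + 2*x^2 - 2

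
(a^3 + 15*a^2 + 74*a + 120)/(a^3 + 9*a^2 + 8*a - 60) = (a + 4)/(a - 2)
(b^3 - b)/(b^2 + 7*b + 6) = b*(b - 1)/(b + 6)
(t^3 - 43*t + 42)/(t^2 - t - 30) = (t^2 + 6*t - 7)/(t + 5)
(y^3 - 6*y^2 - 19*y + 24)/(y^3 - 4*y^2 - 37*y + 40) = (y + 3)/(y + 5)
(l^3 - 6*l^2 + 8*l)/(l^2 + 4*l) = (l^2 - 6*l + 8)/(l + 4)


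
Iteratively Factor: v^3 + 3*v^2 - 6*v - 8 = (v + 1)*(v^2 + 2*v - 8) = (v - 2)*(v + 1)*(v + 4)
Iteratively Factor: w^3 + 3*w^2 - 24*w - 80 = (w + 4)*(w^2 - w - 20) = (w + 4)^2*(w - 5)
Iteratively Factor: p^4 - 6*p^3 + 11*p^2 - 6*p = (p - 2)*(p^3 - 4*p^2 + 3*p) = (p - 3)*(p - 2)*(p^2 - p) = p*(p - 3)*(p - 2)*(p - 1)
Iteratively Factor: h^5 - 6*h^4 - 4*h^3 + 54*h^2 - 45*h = (h - 1)*(h^4 - 5*h^3 - 9*h^2 + 45*h) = (h - 5)*(h - 1)*(h^3 - 9*h) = (h - 5)*(h - 1)*(h + 3)*(h^2 - 3*h) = (h - 5)*(h - 3)*(h - 1)*(h + 3)*(h)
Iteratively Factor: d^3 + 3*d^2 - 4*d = (d + 4)*(d^2 - d) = d*(d + 4)*(d - 1)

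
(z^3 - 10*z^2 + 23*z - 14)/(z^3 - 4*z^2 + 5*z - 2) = (z - 7)/(z - 1)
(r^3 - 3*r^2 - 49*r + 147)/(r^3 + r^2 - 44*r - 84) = (r^2 + 4*r - 21)/(r^2 + 8*r + 12)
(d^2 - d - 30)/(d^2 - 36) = (d + 5)/(d + 6)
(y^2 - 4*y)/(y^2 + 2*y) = (y - 4)/(y + 2)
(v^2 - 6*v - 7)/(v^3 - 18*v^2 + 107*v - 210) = (v + 1)/(v^2 - 11*v + 30)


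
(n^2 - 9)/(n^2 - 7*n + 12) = (n + 3)/(n - 4)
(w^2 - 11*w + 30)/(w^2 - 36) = (w - 5)/(w + 6)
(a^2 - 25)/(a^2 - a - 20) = (a + 5)/(a + 4)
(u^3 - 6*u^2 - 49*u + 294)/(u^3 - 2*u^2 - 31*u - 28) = (u^2 + u - 42)/(u^2 + 5*u + 4)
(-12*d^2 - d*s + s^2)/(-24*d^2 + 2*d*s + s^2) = (3*d + s)/(6*d + s)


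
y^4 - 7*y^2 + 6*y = y*(y - 2)*(y - 1)*(y + 3)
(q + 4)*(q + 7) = q^2 + 11*q + 28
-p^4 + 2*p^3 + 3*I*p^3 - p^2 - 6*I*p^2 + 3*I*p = p*(p - 3*I)*(I*p - I)^2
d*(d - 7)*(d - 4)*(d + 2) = d^4 - 9*d^3 + 6*d^2 + 56*d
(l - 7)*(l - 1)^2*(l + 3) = l^4 - 6*l^3 - 12*l^2 + 38*l - 21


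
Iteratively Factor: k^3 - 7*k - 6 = (k + 2)*(k^2 - 2*k - 3) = (k + 1)*(k + 2)*(k - 3)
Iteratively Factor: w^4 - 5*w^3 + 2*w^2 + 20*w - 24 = (w - 2)*(w^3 - 3*w^2 - 4*w + 12) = (w - 2)*(w + 2)*(w^2 - 5*w + 6) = (w - 3)*(w - 2)*(w + 2)*(w - 2)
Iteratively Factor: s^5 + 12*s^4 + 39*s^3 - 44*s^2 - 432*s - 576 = (s + 4)*(s^4 + 8*s^3 + 7*s^2 - 72*s - 144) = (s + 3)*(s + 4)*(s^3 + 5*s^2 - 8*s - 48) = (s - 3)*(s + 3)*(s + 4)*(s^2 + 8*s + 16) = (s - 3)*(s + 3)*(s + 4)^2*(s + 4)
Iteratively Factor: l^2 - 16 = (l - 4)*(l + 4)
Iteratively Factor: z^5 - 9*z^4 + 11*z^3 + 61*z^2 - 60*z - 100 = (z - 5)*(z^4 - 4*z^3 - 9*z^2 + 16*z + 20) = (z - 5)^2*(z^3 + z^2 - 4*z - 4) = (z - 5)^2*(z - 2)*(z^2 + 3*z + 2) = (z - 5)^2*(z - 2)*(z + 1)*(z + 2)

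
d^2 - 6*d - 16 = (d - 8)*(d + 2)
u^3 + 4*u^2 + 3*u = u*(u + 1)*(u + 3)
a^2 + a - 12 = (a - 3)*(a + 4)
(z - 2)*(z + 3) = z^2 + z - 6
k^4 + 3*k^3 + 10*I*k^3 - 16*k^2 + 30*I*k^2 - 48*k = k*(k + 3)*(k + 2*I)*(k + 8*I)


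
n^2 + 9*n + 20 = (n + 4)*(n + 5)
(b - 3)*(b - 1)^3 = b^4 - 6*b^3 + 12*b^2 - 10*b + 3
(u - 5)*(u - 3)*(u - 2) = u^3 - 10*u^2 + 31*u - 30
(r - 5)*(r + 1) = r^2 - 4*r - 5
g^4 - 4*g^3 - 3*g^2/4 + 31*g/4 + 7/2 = (g - 7/2)*(g - 2)*(g + 1/2)*(g + 1)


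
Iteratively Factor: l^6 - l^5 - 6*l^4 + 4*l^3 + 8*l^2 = (l - 2)*(l^5 + l^4 - 4*l^3 - 4*l^2) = (l - 2)^2*(l^4 + 3*l^3 + 2*l^2) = (l - 2)^2*(l + 1)*(l^3 + 2*l^2) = l*(l - 2)^2*(l + 1)*(l^2 + 2*l) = l^2*(l - 2)^2*(l + 1)*(l + 2)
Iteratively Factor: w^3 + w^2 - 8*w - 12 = (w + 2)*(w^2 - w - 6) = (w - 3)*(w + 2)*(w + 2)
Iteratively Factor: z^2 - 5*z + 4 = (z - 4)*(z - 1)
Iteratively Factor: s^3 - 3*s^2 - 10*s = (s)*(s^2 - 3*s - 10) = s*(s - 5)*(s + 2)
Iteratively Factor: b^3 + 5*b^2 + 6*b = (b + 3)*(b^2 + 2*b) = (b + 2)*(b + 3)*(b)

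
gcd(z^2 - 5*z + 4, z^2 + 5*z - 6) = z - 1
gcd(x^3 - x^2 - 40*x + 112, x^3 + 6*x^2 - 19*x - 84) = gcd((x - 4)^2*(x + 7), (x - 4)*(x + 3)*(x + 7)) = x^2 + 3*x - 28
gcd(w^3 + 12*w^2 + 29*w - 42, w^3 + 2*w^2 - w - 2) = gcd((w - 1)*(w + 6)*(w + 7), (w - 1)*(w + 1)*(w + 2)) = w - 1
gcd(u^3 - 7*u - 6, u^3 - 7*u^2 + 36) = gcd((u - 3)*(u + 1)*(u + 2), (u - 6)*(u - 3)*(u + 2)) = u^2 - u - 6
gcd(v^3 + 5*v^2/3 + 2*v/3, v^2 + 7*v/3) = v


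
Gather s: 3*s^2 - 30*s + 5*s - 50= 3*s^2 - 25*s - 50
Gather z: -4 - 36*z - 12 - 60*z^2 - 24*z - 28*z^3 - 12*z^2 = -28*z^3 - 72*z^2 - 60*z - 16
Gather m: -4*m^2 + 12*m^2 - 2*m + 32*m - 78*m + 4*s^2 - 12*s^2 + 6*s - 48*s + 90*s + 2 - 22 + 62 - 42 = 8*m^2 - 48*m - 8*s^2 + 48*s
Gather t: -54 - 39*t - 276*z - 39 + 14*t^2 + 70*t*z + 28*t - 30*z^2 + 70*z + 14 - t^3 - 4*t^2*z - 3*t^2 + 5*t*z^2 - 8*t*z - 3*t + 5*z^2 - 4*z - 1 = -t^3 + t^2*(11 - 4*z) + t*(5*z^2 + 62*z - 14) - 25*z^2 - 210*z - 80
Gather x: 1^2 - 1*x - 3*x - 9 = -4*x - 8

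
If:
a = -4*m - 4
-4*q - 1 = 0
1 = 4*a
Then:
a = 1/4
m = -17/16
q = -1/4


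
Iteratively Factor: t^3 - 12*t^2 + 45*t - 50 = (t - 2)*(t^2 - 10*t + 25) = (t - 5)*(t - 2)*(t - 5)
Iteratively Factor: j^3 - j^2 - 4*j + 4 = (j + 2)*(j^2 - 3*j + 2) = (j - 2)*(j + 2)*(j - 1)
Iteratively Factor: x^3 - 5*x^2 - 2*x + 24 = (x - 4)*(x^2 - x - 6) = (x - 4)*(x - 3)*(x + 2)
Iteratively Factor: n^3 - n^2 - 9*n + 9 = (n + 3)*(n^2 - 4*n + 3) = (n - 3)*(n + 3)*(n - 1)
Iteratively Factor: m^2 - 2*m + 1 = (m - 1)*(m - 1)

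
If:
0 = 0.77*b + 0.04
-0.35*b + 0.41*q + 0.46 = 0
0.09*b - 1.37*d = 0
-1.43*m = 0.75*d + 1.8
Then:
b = -0.05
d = -0.00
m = -1.26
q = -1.17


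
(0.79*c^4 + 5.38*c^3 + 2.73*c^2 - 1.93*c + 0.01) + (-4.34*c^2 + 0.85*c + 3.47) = 0.79*c^4 + 5.38*c^3 - 1.61*c^2 - 1.08*c + 3.48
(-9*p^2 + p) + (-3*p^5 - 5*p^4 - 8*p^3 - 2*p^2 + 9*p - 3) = -3*p^5 - 5*p^4 - 8*p^3 - 11*p^2 + 10*p - 3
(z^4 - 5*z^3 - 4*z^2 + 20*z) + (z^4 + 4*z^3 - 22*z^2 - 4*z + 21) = 2*z^4 - z^3 - 26*z^2 + 16*z + 21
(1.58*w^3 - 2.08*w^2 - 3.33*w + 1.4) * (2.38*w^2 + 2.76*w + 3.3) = 3.7604*w^5 - 0.5896*w^4 - 8.4522*w^3 - 12.7228*w^2 - 7.125*w + 4.62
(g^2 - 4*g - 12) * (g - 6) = g^3 - 10*g^2 + 12*g + 72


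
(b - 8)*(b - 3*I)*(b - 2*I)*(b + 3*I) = b^4 - 8*b^3 - 2*I*b^3 + 9*b^2 + 16*I*b^2 - 72*b - 18*I*b + 144*I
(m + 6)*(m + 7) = m^2 + 13*m + 42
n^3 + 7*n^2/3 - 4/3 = (n - 2/3)*(n + 1)*(n + 2)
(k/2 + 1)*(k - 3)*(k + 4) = k^3/2 + 3*k^2/2 - 5*k - 12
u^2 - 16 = (u - 4)*(u + 4)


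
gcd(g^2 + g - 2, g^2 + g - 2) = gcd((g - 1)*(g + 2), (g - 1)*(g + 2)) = g^2 + g - 2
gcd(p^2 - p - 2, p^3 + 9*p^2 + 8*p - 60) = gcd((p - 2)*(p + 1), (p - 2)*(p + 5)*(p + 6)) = p - 2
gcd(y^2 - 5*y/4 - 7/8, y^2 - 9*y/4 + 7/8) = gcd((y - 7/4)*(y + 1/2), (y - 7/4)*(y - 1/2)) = y - 7/4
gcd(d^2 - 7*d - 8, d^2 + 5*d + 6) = 1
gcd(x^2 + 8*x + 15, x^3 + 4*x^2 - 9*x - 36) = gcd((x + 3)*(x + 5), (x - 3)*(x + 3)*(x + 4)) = x + 3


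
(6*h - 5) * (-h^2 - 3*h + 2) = -6*h^3 - 13*h^2 + 27*h - 10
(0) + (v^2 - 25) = v^2 - 25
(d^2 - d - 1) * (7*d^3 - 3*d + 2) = 7*d^5 - 7*d^4 - 10*d^3 + 5*d^2 + d - 2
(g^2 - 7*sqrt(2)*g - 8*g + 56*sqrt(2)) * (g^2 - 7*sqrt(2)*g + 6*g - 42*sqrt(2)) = g^4 - 14*sqrt(2)*g^3 - 2*g^3 + 28*sqrt(2)*g^2 + 50*g^2 - 196*g + 672*sqrt(2)*g - 4704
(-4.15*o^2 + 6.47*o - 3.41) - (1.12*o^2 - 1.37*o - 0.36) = -5.27*o^2 + 7.84*o - 3.05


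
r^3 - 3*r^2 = r^2*(r - 3)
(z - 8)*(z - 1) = z^2 - 9*z + 8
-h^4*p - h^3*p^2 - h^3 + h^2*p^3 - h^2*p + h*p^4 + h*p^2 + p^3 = (-h + p)*(h + p)^2*(h*p + 1)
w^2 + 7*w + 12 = (w + 3)*(w + 4)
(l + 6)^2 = l^2 + 12*l + 36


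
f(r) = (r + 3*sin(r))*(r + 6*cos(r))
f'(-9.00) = -10.47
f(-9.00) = 148.09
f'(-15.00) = -58.07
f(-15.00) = 331.53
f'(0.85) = 3.45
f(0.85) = 14.93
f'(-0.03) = 23.72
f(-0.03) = -0.72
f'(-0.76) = -3.12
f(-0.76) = -10.15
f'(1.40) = -17.75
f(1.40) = 10.54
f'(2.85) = 2.74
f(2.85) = -10.75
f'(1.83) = -22.63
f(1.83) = 1.38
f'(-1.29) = -27.54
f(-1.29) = -1.56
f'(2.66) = -2.80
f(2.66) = -10.76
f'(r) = (1 - 6*sin(r))*(r + 3*sin(r)) + (r + 6*cos(r))*(3*cos(r) + 1) = -(r + 3*sin(r))*(6*sin(r) - 1) + (r + 6*cos(r))*(3*cos(r) + 1)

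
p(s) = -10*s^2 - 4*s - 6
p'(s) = -20*s - 4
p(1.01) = -20.24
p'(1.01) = -24.20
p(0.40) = -9.20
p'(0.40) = -12.00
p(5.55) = -336.22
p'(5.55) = -115.00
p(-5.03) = -238.89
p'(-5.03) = 96.60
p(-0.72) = -8.30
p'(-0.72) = 10.40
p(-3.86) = -139.56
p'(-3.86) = 73.20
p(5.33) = -311.41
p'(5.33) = -110.60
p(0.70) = -13.70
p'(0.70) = -18.00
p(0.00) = -6.00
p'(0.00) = -4.00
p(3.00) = -108.00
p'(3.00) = -64.00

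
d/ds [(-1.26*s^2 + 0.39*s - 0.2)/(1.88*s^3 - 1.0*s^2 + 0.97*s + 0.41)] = (2.3688*s^4 - 1.4664*s^3 + 0.2958*s^2 - 1.4332*s + 0.3539)/(3.5344*s^6 - 3.76*s^5 + 4.6472*s^4 - 0.3984*s^3 + 0.1209*s^2 + 0.7954*s + 0.1681)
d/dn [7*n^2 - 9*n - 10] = 14*n - 9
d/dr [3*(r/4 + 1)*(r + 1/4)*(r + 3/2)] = 9*r^2/4 + 69*r/8 + 177/32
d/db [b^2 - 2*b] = 2*b - 2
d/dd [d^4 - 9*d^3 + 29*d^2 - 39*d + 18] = 4*d^3 - 27*d^2 + 58*d - 39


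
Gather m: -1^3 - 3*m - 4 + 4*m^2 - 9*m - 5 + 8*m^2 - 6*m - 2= 12*m^2 - 18*m - 12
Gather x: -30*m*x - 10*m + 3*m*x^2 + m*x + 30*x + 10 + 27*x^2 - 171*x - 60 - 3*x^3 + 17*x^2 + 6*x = -10*m - 3*x^3 + x^2*(3*m + 44) + x*(-29*m - 135) - 50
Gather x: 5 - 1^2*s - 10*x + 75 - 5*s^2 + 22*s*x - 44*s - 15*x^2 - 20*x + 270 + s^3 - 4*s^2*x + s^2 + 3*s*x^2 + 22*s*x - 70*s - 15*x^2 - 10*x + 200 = s^3 - 4*s^2 - 115*s + x^2*(3*s - 30) + x*(-4*s^2 + 44*s - 40) + 550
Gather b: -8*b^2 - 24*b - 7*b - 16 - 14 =-8*b^2 - 31*b - 30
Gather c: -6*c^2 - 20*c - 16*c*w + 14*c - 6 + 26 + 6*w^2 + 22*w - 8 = -6*c^2 + c*(-16*w - 6) + 6*w^2 + 22*w + 12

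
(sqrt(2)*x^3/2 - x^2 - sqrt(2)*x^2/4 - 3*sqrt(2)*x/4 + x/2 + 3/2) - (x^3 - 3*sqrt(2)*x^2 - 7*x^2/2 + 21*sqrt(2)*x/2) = -x^3 + sqrt(2)*x^3/2 + 5*x^2/2 + 11*sqrt(2)*x^2/4 - 45*sqrt(2)*x/4 + x/2 + 3/2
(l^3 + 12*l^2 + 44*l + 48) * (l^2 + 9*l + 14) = l^5 + 21*l^4 + 166*l^3 + 612*l^2 + 1048*l + 672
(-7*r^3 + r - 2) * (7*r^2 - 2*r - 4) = -49*r^5 + 14*r^4 + 35*r^3 - 16*r^2 + 8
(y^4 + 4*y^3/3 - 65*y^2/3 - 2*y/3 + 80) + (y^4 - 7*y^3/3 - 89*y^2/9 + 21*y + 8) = 2*y^4 - y^3 - 284*y^2/9 + 61*y/3 + 88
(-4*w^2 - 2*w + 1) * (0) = 0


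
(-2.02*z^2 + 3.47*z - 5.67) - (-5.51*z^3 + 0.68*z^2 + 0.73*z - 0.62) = 5.51*z^3 - 2.7*z^2 + 2.74*z - 5.05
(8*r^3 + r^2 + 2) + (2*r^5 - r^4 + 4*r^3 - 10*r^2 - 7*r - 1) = 2*r^5 - r^4 + 12*r^3 - 9*r^2 - 7*r + 1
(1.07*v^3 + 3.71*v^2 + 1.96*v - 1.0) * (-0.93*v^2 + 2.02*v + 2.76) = -0.9951*v^5 - 1.2889*v^4 + 8.6246*v^3 + 15.1288*v^2 + 3.3896*v - 2.76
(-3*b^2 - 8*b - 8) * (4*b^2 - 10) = -12*b^4 - 32*b^3 - 2*b^2 + 80*b + 80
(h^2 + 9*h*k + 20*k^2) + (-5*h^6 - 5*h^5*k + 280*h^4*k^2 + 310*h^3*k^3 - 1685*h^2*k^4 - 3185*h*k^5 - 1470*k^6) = -5*h^6 - 5*h^5*k + 280*h^4*k^2 + 310*h^3*k^3 - 1685*h^2*k^4 + h^2 - 3185*h*k^5 + 9*h*k - 1470*k^6 + 20*k^2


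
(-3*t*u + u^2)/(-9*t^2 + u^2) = u/(3*t + u)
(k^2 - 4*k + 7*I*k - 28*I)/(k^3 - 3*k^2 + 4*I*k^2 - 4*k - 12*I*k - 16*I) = (k + 7*I)/(k^2 + k*(1 + 4*I) + 4*I)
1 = 1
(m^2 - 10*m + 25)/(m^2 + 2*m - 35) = (m - 5)/(m + 7)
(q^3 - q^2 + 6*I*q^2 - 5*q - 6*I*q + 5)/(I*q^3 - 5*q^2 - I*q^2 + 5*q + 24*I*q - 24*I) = (-I*q^2 + 6*q + 5*I)/(q^2 + 5*I*q + 24)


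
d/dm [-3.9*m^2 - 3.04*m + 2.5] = -7.8*m - 3.04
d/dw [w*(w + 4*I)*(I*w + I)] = 3*I*w^2 + 2*w*(-4 + I) - 4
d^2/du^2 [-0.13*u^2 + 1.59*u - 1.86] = -0.260000000000000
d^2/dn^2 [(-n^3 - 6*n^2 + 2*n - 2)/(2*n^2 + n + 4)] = 18*(3*n^3 + 12*n^2 - 12*n - 10)/(8*n^6 + 12*n^5 + 54*n^4 + 49*n^3 + 108*n^2 + 48*n + 64)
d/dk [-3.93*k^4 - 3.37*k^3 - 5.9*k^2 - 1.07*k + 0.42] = -15.72*k^3 - 10.11*k^2 - 11.8*k - 1.07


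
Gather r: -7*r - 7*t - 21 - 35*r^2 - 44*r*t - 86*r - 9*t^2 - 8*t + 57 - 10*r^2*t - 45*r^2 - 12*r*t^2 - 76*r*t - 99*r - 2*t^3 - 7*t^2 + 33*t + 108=r^2*(-10*t - 80) + r*(-12*t^2 - 120*t - 192) - 2*t^3 - 16*t^2 + 18*t + 144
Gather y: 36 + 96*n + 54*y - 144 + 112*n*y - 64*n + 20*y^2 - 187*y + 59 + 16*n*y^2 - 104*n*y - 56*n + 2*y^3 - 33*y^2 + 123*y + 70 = -24*n + 2*y^3 + y^2*(16*n - 13) + y*(8*n - 10) + 21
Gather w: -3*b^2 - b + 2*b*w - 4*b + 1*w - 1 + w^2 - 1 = -3*b^2 - 5*b + w^2 + w*(2*b + 1) - 2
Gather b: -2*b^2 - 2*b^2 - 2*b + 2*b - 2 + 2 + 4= 4 - 4*b^2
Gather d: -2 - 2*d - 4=-2*d - 6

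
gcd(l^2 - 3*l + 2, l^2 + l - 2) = l - 1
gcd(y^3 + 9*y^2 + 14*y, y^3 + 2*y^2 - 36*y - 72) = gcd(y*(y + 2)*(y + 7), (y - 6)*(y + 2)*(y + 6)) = y + 2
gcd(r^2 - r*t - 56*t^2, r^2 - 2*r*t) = 1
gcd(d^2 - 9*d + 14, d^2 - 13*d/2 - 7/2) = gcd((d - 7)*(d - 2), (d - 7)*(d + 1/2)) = d - 7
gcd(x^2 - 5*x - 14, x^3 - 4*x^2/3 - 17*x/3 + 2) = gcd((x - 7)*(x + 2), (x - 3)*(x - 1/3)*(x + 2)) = x + 2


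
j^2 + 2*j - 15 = (j - 3)*(j + 5)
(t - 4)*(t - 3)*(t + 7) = t^3 - 37*t + 84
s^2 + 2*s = s*(s + 2)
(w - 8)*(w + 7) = w^2 - w - 56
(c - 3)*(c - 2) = c^2 - 5*c + 6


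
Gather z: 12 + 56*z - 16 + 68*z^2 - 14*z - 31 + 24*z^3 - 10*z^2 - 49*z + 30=24*z^3 + 58*z^2 - 7*z - 5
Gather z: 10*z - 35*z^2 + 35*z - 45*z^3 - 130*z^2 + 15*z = -45*z^3 - 165*z^2 + 60*z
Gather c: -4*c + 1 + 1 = 2 - 4*c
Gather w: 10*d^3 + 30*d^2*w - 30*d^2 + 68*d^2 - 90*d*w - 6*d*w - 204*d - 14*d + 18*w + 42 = 10*d^3 + 38*d^2 - 218*d + w*(30*d^2 - 96*d + 18) + 42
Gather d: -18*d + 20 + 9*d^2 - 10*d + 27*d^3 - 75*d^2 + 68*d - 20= 27*d^3 - 66*d^2 + 40*d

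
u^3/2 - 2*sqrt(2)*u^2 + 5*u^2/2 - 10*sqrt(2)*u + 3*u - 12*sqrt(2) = (u/2 + 1)*(u + 3)*(u - 4*sqrt(2))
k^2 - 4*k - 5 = (k - 5)*(k + 1)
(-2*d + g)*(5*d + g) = -10*d^2 + 3*d*g + g^2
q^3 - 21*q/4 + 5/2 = (q - 2)*(q - 1/2)*(q + 5/2)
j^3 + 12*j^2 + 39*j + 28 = (j + 1)*(j + 4)*(j + 7)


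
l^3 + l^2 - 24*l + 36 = (l - 3)*(l - 2)*(l + 6)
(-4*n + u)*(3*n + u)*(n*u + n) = -12*n^3*u - 12*n^3 - n^2*u^2 - n^2*u + n*u^3 + n*u^2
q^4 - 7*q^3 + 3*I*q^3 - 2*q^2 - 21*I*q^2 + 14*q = q*(q - 7)*(q + I)*(q + 2*I)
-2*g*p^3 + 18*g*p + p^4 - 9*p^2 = p*(-2*g + p)*(p - 3)*(p + 3)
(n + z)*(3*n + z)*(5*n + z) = 15*n^3 + 23*n^2*z + 9*n*z^2 + z^3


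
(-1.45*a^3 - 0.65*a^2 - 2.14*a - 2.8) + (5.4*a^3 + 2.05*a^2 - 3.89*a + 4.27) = 3.95*a^3 + 1.4*a^2 - 6.03*a + 1.47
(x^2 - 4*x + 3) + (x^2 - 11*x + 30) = 2*x^2 - 15*x + 33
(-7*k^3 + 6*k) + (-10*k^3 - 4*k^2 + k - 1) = -17*k^3 - 4*k^2 + 7*k - 1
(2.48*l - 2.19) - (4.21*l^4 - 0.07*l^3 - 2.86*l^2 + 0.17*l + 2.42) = -4.21*l^4 + 0.07*l^3 + 2.86*l^2 + 2.31*l - 4.61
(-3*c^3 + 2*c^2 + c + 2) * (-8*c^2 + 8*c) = 24*c^5 - 40*c^4 + 8*c^3 - 8*c^2 + 16*c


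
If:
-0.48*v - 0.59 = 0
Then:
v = -1.23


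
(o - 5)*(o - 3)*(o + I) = o^3 - 8*o^2 + I*o^2 + 15*o - 8*I*o + 15*I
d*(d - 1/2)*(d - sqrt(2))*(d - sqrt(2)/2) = d^4 - 3*sqrt(2)*d^3/2 - d^3/2 + d^2 + 3*sqrt(2)*d^2/4 - d/2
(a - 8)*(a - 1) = a^2 - 9*a + 8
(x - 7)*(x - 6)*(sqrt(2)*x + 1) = sqrt(2)*x^3 - 13*sqrt(2)*x^2 + x^2 - 13*x + 42*sqrt(2)*x + 42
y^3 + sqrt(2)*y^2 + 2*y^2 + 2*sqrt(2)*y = y*(y + 2)*(y + sqrt(2))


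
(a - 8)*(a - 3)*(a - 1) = a^3 - 12*a^2 + 35*a - 24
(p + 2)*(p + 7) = p^2 + 9*p + 14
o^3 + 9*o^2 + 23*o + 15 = (o + 1)*(o + 3)*(o + 5)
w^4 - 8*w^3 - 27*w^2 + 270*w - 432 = (w - 8)*(w - 3)^2*(w + 6)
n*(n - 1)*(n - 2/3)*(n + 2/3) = n^4 - n^3 - 4*n^2/9 + 4*n/9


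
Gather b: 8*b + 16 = 8*b + 16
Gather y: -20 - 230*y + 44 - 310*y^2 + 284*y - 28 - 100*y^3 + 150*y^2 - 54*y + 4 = -100*y^3 - 160*y^2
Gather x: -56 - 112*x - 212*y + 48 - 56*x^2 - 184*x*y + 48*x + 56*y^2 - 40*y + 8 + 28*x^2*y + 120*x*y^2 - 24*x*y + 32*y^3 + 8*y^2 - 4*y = x^2*(28*y - 56) + x*(120*y^2 - 208*y - 64) + 32*y^3 + 64*y^2 - 256*y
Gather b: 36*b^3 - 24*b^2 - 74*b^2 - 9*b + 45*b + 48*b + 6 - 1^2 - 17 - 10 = 36*b^3 - 98*b^2 + 84*b - 22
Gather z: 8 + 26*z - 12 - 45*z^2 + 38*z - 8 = -45*z^2 + 64*z - 12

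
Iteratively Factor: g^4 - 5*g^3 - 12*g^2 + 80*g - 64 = (g - 4)*(g^3 - g^2 - 16*g + 16) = (g - 4)^2*(g^2 + 3*g - 4) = (g - 4)^2*(g + 4)*(g - 1)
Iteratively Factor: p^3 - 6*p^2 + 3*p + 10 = (p - 2)*(p^2 - 4*p - 5) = (p - 5)*(p - 2)*(p + 1)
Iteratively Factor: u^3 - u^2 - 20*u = (u + 4)*(u^2 - 5*u) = (u - 5)*(u + 4)*(u)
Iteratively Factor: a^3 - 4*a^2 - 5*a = (a + 1)*(a^2 - 5*a) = a*(a + 1)*(a - 5)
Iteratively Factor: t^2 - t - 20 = (t + 4)*(t - 5)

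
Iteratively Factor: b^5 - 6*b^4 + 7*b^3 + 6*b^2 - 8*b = (b)*(b^4 - 6*b^3 + 7*b^2 + 6*b - 8) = b*(b - 2)*(b^3 - 4*b^2 - b + 4) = b*(b - 4)*(b - 2)*(b^2 - 1) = b*(b - 4)*(b - 2)*(b - 1)*(b + 1)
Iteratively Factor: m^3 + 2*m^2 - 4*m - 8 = (m + 2)*(m^2 - 4) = (m + 2)^2*(m - 2)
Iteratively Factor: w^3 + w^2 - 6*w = (w + 3)*(w^2 - 2*w) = (w - 2)*(w + 3)*(w)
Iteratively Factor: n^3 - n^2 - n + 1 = (n + 1)*(n^2 - 2*n + 1) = (n - 1)*(n + 1)*(n - 1)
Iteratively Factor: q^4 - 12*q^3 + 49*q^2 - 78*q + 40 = (q - 2)*(q^3 - 10*q^2 + 29*q - 20) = (q - 5)*(q - 2)*(q^2 - 5*q + 4) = (q - 5)*(q - 4)*(q - 2)*(q - 1)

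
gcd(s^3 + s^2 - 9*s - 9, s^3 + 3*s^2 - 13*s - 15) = s^2 - 2*s - 3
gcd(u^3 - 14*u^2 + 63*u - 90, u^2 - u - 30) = u - 6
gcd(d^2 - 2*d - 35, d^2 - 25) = d + 5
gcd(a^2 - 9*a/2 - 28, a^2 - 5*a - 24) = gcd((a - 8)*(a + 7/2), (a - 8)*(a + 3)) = a - 8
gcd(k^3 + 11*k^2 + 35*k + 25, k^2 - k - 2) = k + 1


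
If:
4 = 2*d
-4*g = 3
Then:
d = 2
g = -3/4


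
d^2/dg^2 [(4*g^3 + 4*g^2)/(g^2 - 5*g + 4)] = 16*(13*g^3 - 36*g^2 + 24*g + 8)/(g^6 - 15*g^5 + 87*g^4 - 245*g^3 + 348*g^2 - 240*g + 64)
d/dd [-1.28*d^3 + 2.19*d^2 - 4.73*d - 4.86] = -3.84*d^2 + 4.38*d - 4.73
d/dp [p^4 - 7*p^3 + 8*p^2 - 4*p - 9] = 4*p^3 - 21*p^2 + 16*p - 4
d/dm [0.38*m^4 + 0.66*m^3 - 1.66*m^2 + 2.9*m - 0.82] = 1.52*m^3 + 1.98*m^2 - 3.32*m + 2.9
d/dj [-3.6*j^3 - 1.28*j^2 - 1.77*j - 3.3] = -10.8*j^2 - 2.56*j - 1.77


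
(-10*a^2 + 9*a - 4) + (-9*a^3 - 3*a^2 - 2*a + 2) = -9*a^3 - 13*a^2 + 7*a - 2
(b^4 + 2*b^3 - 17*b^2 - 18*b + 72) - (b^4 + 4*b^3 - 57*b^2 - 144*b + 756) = -2*b^3 + 40*b^2 + 126*b - 684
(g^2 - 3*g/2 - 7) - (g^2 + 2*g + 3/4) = -7*g/2 - 31/4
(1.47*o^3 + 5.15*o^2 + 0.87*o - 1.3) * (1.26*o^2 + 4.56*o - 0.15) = 1.8522*o^5 + 13.1922*o^4 + 24.3597*o^3 + 1.5567*o^2 - 6.0585*o + 0.195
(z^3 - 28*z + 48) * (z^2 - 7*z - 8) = z^5 - 7*z^4 - 36*z^3 + 244*z^2 - 112*z - 384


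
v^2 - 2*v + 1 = (v - 1)^2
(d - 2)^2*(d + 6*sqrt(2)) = d^3 - 4*d^2 + 6*sqrt(2)*d^2 - 24*sqrt(2)*d + 4*d + 24*sqrt(2)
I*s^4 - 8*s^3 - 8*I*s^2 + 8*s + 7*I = (s + 1)*(s + I)*(s + 7*I)*(I*s - I)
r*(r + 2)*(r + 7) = r^3 + 9*r^2 + 14*r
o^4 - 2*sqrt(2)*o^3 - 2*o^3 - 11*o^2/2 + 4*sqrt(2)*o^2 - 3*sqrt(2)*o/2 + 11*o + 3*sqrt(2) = (o - 2)*(o - 3*sqrt(2))*(o + sqrt(2)/2)^2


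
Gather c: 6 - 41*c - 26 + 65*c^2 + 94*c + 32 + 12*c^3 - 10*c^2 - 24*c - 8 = 12*c^3 + 55*c^2 + 29*c + 4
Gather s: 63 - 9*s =63 - 9*s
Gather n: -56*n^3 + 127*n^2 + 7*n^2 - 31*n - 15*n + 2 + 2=-56*n^3 + 134*n^2 - 46*n + 4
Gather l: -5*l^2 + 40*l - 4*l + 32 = -5*l^2 + 36*l + 32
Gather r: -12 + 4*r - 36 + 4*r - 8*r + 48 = 0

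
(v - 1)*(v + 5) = v^2 + 4*v - 5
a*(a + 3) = a^2 + 3*a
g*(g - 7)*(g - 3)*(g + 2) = g^4 - 8*g^3 + g^2 + 42*g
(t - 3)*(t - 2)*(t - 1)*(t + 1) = t^4 - 5*t^3 + 5*t^2 + 5*t - 6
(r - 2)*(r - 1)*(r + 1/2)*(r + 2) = r^4 - r^3/2 - 9*r^2/2 + 2*r + 2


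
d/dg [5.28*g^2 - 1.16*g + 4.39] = 10.56*g - 1.16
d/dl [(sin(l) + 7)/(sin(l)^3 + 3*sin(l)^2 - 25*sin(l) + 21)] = 2*(2 - sin(l))*cos(l)/((sin(l) - 3)^2*(sin(l) - 1)^2)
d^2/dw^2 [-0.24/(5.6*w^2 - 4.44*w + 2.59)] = (15.0528*w^2 - 11.93472*w - 0.24*(11.2*w - 4.44)*(22.4*w - 8.88) + 6.96192)/(5.6*w^2 - 4.44*w + 2.59)^3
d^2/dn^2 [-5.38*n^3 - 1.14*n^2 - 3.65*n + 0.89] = -32.28*n - 2.28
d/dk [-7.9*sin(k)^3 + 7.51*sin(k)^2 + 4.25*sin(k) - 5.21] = (-23.7*sin(k)^2 + 15.02*sin(k) + 4.25)*cos(k)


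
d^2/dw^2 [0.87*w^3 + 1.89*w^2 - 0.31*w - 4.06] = 5.22*w + 3.78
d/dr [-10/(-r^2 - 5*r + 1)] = 10*(-2*r - 5)/(r^2 + 5*r - 1)^2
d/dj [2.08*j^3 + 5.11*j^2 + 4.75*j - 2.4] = 6.24*j^2 + 10.22*j + 4.75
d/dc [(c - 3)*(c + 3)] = 2*c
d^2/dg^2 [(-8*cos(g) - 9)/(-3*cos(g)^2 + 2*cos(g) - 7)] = 4*(324*(1 - cos(2*g))^2*cos(g) + 186*(1 - cos(2*g))^2 + 1657*cos(g) - 350*cos(2*g) - 369*cos(3*g) - 72*cos(5*g) - 930)/(4*cos(g) - 3*cos(2*g) - 17)^3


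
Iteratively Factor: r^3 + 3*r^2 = (r + 3)*(r^2) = r*(r + 3)*(r)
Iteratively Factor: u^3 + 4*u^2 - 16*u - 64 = (u - 4)*(u^2 + 8*u + 16) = (u - 4)*(u + 4)*(u + 4)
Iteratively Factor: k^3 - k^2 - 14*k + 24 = (k - 3)*(k^2 + 2*k - 8) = (k - 3)*(k + 4)*(k - 2)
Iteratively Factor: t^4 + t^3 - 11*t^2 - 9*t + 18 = (t - 3)*(t^3 + 4*t^2 + t - 6) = (t - 3)*(t + 2)*(t^2 + 2*t - 3) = (t - 3)*(t + 2)*(t + 3)*(t - 1)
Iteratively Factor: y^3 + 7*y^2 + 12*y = (y)*(y^2 + 7*y + 12) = y*(y + 3)*(y + 4)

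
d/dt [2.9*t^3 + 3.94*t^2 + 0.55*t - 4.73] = 8.7*t^2 + 7.88*t + 0.55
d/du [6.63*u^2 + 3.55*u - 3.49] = 13.26*u + 3.55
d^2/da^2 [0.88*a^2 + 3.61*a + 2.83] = 1.76000000000000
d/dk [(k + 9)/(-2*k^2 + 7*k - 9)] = (-2*k^2 + 7*k + (k + 9)*(4*k - 7) - 9)/(2*k^2 - 7*k + 9)^2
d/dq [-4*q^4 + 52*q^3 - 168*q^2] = 4*q*(-4*q^2 + 39*q - 84)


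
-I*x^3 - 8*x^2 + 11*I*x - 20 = (x - 5*I)*(x - 4*I)*(-I*x + 1)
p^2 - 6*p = p*(p - 6)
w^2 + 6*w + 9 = (w + 3)^2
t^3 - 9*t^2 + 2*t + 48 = (t - 8)*(t - 3)*(t + 2)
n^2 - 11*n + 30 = (n - 6)*(n - 5)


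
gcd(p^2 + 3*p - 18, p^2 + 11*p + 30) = p + 6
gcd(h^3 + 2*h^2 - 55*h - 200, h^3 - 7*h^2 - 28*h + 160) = h^2 - 3*h - 40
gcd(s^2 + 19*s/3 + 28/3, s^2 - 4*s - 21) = 1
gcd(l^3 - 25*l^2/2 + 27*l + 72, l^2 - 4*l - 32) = l - 8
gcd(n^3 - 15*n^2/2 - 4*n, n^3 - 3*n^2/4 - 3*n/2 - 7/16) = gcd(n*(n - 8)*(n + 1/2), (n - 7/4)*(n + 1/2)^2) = n + 1/2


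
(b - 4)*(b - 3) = b^2 - 7*b + 12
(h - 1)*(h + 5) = h^2 + 4*h - 5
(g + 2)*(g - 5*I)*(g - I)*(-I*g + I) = -I*g^4 - 6*g^3 - I*g^3 - 6*g^2 + 7*I*g^2 + 12*g + 5*I*g - 10*I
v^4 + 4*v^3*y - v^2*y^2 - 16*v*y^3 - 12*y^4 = (v - 2*y)*(v + y)*(v + 2*y)*(v + 3*y)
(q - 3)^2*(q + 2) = q^3 - 4*q^2 - 3*q + 18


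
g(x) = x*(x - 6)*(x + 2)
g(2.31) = -36.74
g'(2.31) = -14.47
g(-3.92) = -74.66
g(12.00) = 1008.00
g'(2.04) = -15.84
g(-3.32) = -40.84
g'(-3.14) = 42.70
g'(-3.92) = 65.46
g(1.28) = -19.82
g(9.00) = 297.00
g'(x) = x*(x - 6) + x*(x + 2) + (x - 6)*(x + 2) = 3*x^2 - 8*x - 12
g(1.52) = -23.97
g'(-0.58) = -6.35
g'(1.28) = -17.32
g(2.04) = -32.64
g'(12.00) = 324.00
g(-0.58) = 5.42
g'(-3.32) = 47.63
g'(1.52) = -17.23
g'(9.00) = 159.00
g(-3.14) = -32.72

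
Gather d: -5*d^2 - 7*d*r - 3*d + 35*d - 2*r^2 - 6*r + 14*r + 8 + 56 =-5*d^2 + d*(32 - 7*r) - 2*r^2 + 8*r + 64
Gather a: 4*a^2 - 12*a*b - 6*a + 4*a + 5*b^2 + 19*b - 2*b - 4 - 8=4*a^2 + a*(-12*b - 2) + 5*b^2 + 17*b - 12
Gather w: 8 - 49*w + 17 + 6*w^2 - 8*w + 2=6*w^2 - 57*w + 27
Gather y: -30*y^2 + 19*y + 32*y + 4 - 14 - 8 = -30*y^2 + 51*y - 18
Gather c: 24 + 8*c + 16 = 8*c + 40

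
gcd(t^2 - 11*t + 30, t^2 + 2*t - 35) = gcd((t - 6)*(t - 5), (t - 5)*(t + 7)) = t - 5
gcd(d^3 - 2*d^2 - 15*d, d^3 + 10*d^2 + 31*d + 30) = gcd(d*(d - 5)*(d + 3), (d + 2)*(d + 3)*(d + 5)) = d + 3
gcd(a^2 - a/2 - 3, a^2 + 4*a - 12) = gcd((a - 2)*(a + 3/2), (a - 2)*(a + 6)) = a - 2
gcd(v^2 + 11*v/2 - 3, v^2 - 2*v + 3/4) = v - 1/2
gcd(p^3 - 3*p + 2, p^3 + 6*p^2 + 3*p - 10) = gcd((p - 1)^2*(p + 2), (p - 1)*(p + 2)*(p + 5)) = p^2 + p - 2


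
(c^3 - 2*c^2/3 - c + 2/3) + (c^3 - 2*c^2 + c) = 2*c^3 - 8*c^2/3 + 2/3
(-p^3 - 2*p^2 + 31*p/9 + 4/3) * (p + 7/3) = -p^4 - 13*p^3/3 - 11*p^2/9 + 253*p/27 + 28/9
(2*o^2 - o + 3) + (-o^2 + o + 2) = o^2 + 5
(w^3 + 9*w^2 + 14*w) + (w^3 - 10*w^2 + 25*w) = 2*w^3 - w^2 + 39*w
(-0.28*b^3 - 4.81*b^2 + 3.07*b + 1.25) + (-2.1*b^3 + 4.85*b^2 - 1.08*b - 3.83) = -2.38*b^3 + 0.04*b^2 + 1.99*b - 2.58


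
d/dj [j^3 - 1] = 3*j^2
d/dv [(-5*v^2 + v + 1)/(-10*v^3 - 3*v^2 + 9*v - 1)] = 2*(-25*v^4 + 10*v^3 - 6*v^2 + 8*v - 5)/(100*v^6 + 60*v^5 - 171*v^4 - 34*v^3 + 87*v^2 - 18*v + 1)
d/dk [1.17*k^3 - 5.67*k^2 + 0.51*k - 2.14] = 3.51*k^2 - 11.34*k + 0.51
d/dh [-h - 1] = -1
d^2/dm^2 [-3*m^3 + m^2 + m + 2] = 2 - 18*m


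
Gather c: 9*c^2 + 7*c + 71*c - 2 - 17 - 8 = 9*c^2 + 78*c - 27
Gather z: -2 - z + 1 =-z - 1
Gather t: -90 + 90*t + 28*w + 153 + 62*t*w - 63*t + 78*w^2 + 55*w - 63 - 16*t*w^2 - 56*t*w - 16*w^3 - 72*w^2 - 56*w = t*(-16*w^2 + 6*w + 27) - 16*w^3 + 6*w^2 + 27*w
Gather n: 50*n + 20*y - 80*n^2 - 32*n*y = -80*n^2 + n*(50 - 32*y) + 20*y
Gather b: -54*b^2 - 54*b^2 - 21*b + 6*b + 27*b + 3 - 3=-108*b^2 + 12*b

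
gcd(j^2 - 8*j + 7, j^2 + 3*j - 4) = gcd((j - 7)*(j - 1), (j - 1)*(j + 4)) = j - 1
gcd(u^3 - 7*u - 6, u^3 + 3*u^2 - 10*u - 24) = u^2 - u - 6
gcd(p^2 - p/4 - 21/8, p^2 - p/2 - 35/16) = p - 7/4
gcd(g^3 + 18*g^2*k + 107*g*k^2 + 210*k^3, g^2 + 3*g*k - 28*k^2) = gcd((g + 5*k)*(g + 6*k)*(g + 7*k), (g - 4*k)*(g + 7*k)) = g + 7*k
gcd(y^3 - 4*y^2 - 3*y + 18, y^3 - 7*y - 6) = y^2 - y - 6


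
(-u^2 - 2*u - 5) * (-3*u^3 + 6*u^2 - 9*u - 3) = 3*u^5 + 12*u^3 - 9*u^2 + 51*u + 15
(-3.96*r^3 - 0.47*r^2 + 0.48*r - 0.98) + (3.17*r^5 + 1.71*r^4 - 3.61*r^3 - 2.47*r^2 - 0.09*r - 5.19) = 3.17*r^5 + 1.71*r^4 - 7.57*r^3 - 2.94*r^2 + 0.39*r - 6.17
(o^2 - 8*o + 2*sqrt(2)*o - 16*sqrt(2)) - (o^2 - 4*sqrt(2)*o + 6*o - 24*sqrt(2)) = -14*o + 6*sqrt(2)*o + 8*sqrt(2)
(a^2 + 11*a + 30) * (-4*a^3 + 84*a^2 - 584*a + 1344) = -4*a^5 + 40*a^4 + 220*a^3 - 2560*a^2 - 2736*a + 40320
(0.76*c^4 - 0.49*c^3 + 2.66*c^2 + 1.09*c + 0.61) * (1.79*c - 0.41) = 1.3604*c^5 - 1.1887*c^4 + 4.9623*c^3 + 0.8605*c^2 + 0.645*c - 0.2501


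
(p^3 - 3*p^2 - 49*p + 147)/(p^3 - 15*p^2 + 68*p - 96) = (p^2 - 49)/(p^2 - 12*p + 32)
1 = 1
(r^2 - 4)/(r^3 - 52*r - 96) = (r - 2)/(r^2 - 2*r - 48)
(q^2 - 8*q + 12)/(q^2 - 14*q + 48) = (q - 2)/(q - 8)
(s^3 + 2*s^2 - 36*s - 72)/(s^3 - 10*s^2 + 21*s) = (s^3 + 2*s^2 - 36*s - 72)/(s*(s^2 - 10*s + 21))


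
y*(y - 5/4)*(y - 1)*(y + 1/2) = y^4 - 7*y^3/4 + y^2/8 + 5*y/8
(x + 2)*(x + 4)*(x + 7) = x^3 + 13*x^2 + 50*x + 56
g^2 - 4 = (g - 2)*(g + 2)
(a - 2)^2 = a^2 - 4*a + 4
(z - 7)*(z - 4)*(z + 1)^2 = z^4 - 9*z^3 + 7*z^2 + 45*z + 28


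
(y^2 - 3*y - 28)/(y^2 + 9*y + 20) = (y - 7)/(y + 5)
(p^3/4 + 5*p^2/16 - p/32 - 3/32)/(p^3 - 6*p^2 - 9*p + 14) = (8*p^3 + 10*p^2 - p - 3)/(32*(p^3 - 6*p^2 - 9*p + 14))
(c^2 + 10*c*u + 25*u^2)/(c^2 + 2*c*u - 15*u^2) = (-c - 5*u)/(-c + 3*u)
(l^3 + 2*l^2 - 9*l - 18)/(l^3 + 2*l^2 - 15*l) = (l^2 + 5*l + 6)/(l*(l + 5))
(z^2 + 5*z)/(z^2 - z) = (z + 5)/(z - 1)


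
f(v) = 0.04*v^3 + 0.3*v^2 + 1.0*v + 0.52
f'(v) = 0.12*v^2 + 0.6*v + 1.0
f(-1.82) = -0.55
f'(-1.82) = 0.31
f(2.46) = 5.39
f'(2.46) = 3.20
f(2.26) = 4.77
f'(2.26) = 2.97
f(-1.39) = -0.40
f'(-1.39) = 0.40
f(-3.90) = -1.19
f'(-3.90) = 0.49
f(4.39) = 14.08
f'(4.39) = 5.95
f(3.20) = 8.10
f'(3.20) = 4.15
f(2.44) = 5.33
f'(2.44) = 3.18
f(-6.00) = -3.32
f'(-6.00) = 1.72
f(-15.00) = -81.98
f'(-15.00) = 19.00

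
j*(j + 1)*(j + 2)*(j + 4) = j^4 + 7*j^3 + 14*j^2 + 8*j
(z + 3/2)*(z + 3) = z^2 + 9*z/2 + 9/2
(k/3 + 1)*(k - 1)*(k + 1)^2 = k^4/3 + 4*k^3/3 + 2*k^2/3 - 4*k/3 - 1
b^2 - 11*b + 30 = (b - 6)*(b - 5)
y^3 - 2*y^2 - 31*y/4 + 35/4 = (y - 7/2)*(y - 1)*(y + 5/2)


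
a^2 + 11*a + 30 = (a + 5)*(a + 6)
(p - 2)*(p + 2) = p^2 - 4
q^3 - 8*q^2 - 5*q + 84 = (q - 7)*(q - 4)*(q + 3)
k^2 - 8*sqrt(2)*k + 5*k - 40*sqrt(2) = (k + 5)*(k - 8*sqrt(2))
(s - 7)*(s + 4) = s^2 - 3*s - 28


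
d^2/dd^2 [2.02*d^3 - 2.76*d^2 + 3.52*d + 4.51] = 12.12*d - 5.52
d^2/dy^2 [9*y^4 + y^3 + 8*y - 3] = 6*y*(18*y + 1)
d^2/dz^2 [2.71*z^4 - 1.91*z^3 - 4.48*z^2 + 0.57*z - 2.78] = 32.52*z^2 - 11.46*z - 8.96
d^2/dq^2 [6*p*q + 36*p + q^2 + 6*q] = 2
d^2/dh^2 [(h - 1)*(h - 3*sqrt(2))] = 2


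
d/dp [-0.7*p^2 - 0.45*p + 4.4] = -1.4*p - 0.45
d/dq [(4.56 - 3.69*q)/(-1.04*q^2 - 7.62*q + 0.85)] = (-3.8376*q^2 + 9.4848*q + 31.6107)/(1.0816*q^4 + 15.8496*q^3 + 56.2964*q^2 - 12.954*q + 0.7225)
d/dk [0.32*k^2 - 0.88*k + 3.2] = 0.64*k - 0.88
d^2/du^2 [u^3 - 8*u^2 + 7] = 6*u - 16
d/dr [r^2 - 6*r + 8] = 2*r - 6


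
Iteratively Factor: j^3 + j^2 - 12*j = (j - 3)*(j^2 + 4*j) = j*(j - 3)*(j + 4)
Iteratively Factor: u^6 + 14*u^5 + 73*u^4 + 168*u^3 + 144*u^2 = (u)*(u^5 + 14*u^4 + 73*u^3 + 168*u^2 + 144*u) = u*(u + 4)*(u^4 + 10*u^3 + 33*u^2 + 36*u) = u*(u + 4)^2*(u^3 + 6*u^2 + 9*u) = u^2*(u + 4)^2*(u^2 + 6*u + 9) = u^2*(u + 3)*(u + 4)^2*(u + 3)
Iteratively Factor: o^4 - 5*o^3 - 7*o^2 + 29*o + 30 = (o + 1)*(o^3 - 6*o^2 - o + 30) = (o + 1)*(o + 2)*(o^2 - 8*o + 15) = (o - 3)*(o + 1)*(o + 2)*(o - 5)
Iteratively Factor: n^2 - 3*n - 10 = (n - 5)*(n + 2)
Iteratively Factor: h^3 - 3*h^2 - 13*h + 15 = (h + 3)*(h^2 - 6*h + 5) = (h - 1)*(h + 3)*(h - 5)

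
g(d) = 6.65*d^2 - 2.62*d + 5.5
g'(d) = 13.3*d - 2.62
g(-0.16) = 6.09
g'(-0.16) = -4.75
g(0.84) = 7.99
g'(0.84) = 8.55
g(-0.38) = 7.46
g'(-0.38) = -7.67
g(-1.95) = 35.90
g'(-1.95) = -28.56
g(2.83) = 51.34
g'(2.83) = 35.02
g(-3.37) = 89.85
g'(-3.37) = -47.44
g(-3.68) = 105.20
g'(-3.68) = -51.56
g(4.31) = 117.74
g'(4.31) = 54.70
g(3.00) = 57.49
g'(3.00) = 37.28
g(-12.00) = 994.54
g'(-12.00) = -162.22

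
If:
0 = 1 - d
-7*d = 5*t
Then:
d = 1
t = -7/5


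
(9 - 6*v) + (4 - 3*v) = 13 - 9*v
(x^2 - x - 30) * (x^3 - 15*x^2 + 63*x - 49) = x^5 - 16*x^4 + 48*x^3 + 338*x^2 - 1841*x + 1470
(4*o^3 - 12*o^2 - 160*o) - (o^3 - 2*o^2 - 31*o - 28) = 3*o^3 - 10*o^2 - 129*o + 28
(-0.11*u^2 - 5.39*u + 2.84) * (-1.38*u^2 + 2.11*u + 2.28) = 0.1518*u^4 + 7.2061*u^3 - 15.5429*u^2 - 6.2968*u + 6.4752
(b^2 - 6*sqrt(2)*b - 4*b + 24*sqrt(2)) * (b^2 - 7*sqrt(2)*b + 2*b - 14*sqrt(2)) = b^4 - 13*sqrt(2)*b^3 - 2*b^3 + 26*sqrt(2)*b^2 + 76*b^2 - 168*b + 104*sqrt(2)*b - 672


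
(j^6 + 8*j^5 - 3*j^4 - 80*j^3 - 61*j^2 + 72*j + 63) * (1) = j^6 + 8*j^5 - 3*j^4 - 80*j^3 - 61*j^2 + 72*j + 63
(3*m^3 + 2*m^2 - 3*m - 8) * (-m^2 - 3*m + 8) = -3*m^5 - 11*m^4 + 21*m^3 + 33*m^2 - 64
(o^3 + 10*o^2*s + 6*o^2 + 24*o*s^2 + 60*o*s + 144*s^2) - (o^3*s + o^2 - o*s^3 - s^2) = -o^3*s + o^3 + 10*o^2*s + 5*o^2 + o*s^3 + 24*o*s^2 + 60*o*s + 145*s^2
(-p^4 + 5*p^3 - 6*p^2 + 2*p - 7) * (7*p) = -7*p^5 + 35*p^4 - 42*p^3 + 14*p^2 - 49*p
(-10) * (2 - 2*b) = 20*b - 20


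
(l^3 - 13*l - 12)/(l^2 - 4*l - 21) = (l^2 - 3*l - 4)/(l - 7)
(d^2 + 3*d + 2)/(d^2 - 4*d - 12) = (d + 1)/(d - 6)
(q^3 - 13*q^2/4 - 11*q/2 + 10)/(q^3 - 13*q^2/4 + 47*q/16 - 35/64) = 16*(q^2 - 2*q - 8)/(16*q^2 - 32*q + 7)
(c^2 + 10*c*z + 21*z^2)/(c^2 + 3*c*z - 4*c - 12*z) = (c + 7*z)/(c - 4)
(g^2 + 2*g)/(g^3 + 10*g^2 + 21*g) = (g + 2)/(g^2 + 10*g + 21)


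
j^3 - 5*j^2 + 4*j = j*(j - 4)*(j - 1)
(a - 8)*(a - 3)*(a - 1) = a^3 - 12*a^2 + 35*a - 24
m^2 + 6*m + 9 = (m + 3)^2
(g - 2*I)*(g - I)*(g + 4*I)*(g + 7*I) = g^4 + 8*I*g^3 + 3*g^2 + 62*I*g + 56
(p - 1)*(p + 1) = p^2 - 1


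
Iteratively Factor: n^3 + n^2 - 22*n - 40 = (n - 5)*(n^2 + 6*n + 8) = (n - 5)*(n + 2)*(n + 4)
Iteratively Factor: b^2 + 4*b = (b + 4)*(b)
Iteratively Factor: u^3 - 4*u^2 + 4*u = (u - 2)*(u^2 - 2*u) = u*(u - 2)*(u - 2)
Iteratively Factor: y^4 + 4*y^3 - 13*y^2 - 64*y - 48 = (y + 3)*(y^3 + y^2 - 16*y - 16) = (y + 1)*(y + 3)*(y^2 - 16) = (y + 1)*(y + 3)*(y + 4)*(y - 4)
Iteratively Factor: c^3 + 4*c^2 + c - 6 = (c + 2)*(c^2 + 2*c - 3) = (c - 1)*(c + 2)*(c + 3)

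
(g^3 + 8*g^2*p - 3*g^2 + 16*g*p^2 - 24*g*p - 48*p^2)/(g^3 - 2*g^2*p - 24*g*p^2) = (-g^2 - 4*g*p + 3*g + 12*p)/(g*(-g + 6*p))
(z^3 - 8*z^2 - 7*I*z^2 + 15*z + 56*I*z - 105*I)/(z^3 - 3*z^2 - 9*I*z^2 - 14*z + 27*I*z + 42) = (z - 5)/(z - 2*I)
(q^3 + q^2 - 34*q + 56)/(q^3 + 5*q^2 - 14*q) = (q - 4)/q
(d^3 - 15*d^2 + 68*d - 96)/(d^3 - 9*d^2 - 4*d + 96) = (d - 3)/(d + 3)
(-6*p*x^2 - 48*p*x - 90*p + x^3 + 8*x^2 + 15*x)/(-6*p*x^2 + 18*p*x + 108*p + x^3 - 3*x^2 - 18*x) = (x + 5)/(x - 6)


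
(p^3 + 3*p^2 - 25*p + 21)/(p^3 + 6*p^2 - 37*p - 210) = (p^2 - 4*p + 3)/(p^2 - p - 30)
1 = 1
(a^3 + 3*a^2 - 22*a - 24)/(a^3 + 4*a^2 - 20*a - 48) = (a + 1)/(a + 2)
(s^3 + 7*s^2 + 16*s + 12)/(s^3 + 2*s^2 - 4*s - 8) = (s + 3)/(s - 2)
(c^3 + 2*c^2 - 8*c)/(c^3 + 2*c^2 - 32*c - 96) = c*(c - 2)/(c^2 - 2*c - 24)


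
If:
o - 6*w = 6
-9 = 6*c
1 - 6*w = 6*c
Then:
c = -3/2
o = 16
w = 5/3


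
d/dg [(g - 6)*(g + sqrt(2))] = 2*g - 6 + sqrt(2)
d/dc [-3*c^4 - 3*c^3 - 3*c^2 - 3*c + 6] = -12*c^3 - 9*c^2 - 6*c - 3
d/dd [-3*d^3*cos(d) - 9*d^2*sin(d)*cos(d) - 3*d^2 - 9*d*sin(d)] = 3*d^3*sin(d) - 9*d^2*cos(d) - 9*d^2*cos(2*d) - 9*d*sin(2*d) - 9*d*cos(d) - 6*d - 9*sin(d)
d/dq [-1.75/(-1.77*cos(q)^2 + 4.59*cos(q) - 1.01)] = (6.195*cos(q) - 8.0325)*sin(q)/(1.77*cos(q)^2 - 4.59*cos(q) + 1.01)^2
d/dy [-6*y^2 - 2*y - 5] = -12*y - 2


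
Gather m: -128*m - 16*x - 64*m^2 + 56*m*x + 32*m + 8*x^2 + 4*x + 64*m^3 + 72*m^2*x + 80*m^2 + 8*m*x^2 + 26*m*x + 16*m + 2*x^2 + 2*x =64*m^3 + m^2*(72*x + 16) + m*(8*x^2 + 82*x - 80) + 10*x^2 - 10*x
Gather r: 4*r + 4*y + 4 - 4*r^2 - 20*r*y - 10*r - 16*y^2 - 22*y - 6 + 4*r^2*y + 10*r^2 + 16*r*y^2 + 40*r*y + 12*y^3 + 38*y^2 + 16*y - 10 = r^2*(4*y + 6) + r*(16*y^2 + 20*y - 6) + 12*y^3 + 22*y^2 - 2*y - 12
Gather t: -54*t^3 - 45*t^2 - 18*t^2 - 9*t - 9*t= -54*t^3 - 63*t^2 - 18*t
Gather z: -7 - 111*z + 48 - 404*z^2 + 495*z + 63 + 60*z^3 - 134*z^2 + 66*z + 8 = 60*z^3 - 538*z^2 + 450*z + 112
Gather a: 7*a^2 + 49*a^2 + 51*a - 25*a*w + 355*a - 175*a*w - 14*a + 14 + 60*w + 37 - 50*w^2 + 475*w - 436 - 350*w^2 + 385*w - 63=56*a^2 + a*(392 - 200*w) - 400*w^2 + 920*w - 448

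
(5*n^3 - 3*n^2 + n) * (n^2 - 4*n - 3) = 5*n^5 - 23*n^4 - 2*n^3 + 5*n^2 - 3*n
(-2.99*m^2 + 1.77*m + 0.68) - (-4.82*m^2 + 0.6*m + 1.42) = 1.83*m^2 + 1.17*m - 0.74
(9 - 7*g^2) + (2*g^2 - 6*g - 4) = -5*g^2 - 6*g + 5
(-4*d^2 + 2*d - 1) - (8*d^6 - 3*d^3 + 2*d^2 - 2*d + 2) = -8*d^6 + 3*d^3 - 6*d^2 + 4*d - 3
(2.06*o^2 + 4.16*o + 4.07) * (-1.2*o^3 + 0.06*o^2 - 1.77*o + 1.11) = -2.472*o^5 - 4.8684*o^4 - 8.2806*o^3 - 4.8324*o^2 - 2.5863*o + 4.5177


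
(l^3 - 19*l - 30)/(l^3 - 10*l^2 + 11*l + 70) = (l + 3)/(l - 7)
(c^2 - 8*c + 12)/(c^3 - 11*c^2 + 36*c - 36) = 1/(c - 3)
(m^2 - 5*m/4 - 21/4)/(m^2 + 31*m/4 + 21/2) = (m - 3)/(m + 6)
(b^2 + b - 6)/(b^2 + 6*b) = (b^2 + b - 6)/(b*(b + 6))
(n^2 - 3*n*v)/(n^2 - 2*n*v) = (n - 3*v)/(n - 2*v)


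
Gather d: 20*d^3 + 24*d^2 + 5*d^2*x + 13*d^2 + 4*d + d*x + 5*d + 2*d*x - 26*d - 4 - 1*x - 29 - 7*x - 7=20*d^3 + d^2*(5*x + 37) + d*(3*x - 17) - 8*x - 40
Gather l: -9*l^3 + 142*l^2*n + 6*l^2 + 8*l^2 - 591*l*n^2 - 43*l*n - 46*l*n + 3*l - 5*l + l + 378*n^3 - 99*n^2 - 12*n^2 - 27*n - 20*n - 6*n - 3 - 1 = -9*l^3 + l^2*(142*n + 14) + l*(-591*n^2 - 89*n - 1) + 378*n^3 - 111*n^2 - 53*n - 4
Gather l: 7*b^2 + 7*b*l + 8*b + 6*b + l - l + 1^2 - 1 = 7*b^2 + 7*b*l + 14*b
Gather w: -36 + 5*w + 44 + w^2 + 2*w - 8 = w^2 + 7*w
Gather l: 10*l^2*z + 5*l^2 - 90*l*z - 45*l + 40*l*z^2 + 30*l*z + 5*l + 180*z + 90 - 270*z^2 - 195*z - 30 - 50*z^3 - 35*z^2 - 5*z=l^2*(10*z + 5) + l*(40*z^2 - 60*z - 40) - 50*z^3 - 305*z^2 - 20*z + 60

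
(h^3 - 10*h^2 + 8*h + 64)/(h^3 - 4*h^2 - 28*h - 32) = (h - 4)/(h + 2)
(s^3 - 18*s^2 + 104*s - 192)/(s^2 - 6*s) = s - 12 + 32/s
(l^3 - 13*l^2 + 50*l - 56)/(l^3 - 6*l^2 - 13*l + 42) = (l - 4)/(l + 3)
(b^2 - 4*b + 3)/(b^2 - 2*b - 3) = (b - 1)/(b + 1)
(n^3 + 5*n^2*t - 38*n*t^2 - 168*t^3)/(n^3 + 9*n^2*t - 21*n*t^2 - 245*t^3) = (-n^2 + 2*n*t + 24*t^2)/(-n^2 - 2*n*t + 35*t^2)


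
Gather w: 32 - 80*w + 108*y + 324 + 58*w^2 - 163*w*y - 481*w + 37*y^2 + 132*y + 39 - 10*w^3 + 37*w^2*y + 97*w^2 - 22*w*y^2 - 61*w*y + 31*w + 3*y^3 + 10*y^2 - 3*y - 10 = -10*w^3 + w^2*(37*y + 155) + w*(-22*y^2 - 224*y - 530) + 3*y^3 + 47*y^2 + 237*y + 385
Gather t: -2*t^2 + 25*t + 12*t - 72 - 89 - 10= -2*t^2 + 37*t - 171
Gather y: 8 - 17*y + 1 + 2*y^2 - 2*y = 2*y^2 - 19*y + 9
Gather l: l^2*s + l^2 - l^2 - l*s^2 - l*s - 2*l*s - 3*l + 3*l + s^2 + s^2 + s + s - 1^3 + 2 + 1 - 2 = l^2*s + l*(-s^2 - 3*s) + 2*s^2 + 2*s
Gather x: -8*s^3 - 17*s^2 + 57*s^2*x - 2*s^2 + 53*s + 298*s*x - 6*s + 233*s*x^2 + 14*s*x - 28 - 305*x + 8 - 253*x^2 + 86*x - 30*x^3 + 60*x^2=-8*s^3 - 19*s^2 + 47*s - 30*x^3 + x^2*(233*s - 193) + x*(57*s^2 + 312*s - 219) - 20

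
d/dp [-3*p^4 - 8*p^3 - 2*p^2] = 4*p*(-3*p^2 - 6*p - 1)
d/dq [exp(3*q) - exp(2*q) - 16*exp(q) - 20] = (3*exp(2*q) - 2*exp(q) - 16)*exp(q)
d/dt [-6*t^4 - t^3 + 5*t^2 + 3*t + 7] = -24*t^3 - 3*t^2 + 10*t + 3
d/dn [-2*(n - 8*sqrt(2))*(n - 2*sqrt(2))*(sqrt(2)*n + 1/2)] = -6*sqrt(2)*n^2 + 78*n - 54*sqrt(2)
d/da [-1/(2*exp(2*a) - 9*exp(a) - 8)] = (4*exp(a) - 9)*exp(a)/(-2*exp(2*a) + 9*exp(a) + 8)^2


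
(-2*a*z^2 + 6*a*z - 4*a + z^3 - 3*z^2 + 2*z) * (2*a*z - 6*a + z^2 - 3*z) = -4*a^2*z^3 + 24*a^2*z^2 - 44*a^2*z + 24*a^2 + z^5 - 6*z^4 + 11*z^3 - 6*z^2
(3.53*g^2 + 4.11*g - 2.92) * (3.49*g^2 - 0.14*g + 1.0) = 12.3197*g^4 + 13.8497*g^3 - 7.2362*g^2 + 4.5188*g - 2.92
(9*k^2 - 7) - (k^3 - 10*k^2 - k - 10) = -k^3 + 19*k^2 + k + 3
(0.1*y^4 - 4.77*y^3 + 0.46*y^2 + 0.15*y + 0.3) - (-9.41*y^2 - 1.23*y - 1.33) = 0.1*y^4 - 4.77*y^3 + 9.87*y^2 + 1.38*y + 1.63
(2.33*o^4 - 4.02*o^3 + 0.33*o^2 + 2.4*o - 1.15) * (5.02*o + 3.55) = 11.6966*o^5 - 11.9089*o^4 - 12.6144*o^3 + 13.2195*o^2 + 2.747*o - 4.0825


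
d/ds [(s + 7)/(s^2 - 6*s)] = (-s^2 - 14*s + 42)/(s^2*(s^2 - 12*s + 36))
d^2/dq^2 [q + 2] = 0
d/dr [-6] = 0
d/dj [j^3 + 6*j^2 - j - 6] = 3*j^2 + 12*j - 1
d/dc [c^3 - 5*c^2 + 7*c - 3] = 3*c^2 - 10*c + 7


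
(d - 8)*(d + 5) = d^2 - 3*d - 40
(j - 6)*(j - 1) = j^2 - 7*j + 6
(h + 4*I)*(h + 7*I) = h^2 + 11*I*h - 28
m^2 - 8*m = m*(m - 8)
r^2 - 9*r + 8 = (r - 8)*(r - 1)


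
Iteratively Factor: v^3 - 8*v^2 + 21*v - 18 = (v - 2)*(v^2 - 6*v + 9) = (v - 3)*(v - 2)*(v - 3)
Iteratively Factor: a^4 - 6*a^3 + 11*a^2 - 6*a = (a)*(a^3 - 6*a^2 + 11*a - 6) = a*(a - 2)*(a^2 - 4*a + 3) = a*(a - 2)*(a - 1)*(a - 3)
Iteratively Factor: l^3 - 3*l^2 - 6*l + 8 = (l - 4)*(l^2 + l - 2) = (l - 4)*(l + 2)*(l - 1)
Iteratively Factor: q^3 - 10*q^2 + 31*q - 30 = (q - 5)*(q^2 - 5*q + 6) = (q - 5)*(q - 2)*(q - 3)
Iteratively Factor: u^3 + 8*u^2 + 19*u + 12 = (u + 3)*(u^2 + 5*u + 4) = (u + 1)*(u + 3)*(u + 4)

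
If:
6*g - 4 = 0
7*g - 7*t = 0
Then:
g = 2/3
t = 2/3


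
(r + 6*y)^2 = r^2 + 12*r*y + 36*y^2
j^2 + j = j*(j + 1)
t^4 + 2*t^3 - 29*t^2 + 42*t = t*(t - 3)*(t - 2)*(t + 7)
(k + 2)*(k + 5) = k^2 + 7*k + 10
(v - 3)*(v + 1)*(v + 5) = v^3 + 3*v^2 - 13*v - 15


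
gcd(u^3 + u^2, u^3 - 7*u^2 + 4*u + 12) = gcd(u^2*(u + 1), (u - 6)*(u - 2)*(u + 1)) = u + 1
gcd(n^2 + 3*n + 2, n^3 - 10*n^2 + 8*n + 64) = n + 2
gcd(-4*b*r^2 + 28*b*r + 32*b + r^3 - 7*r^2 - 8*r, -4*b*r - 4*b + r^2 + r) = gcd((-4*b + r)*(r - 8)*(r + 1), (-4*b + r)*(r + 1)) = -4*b*r - 4*b + r^2 + r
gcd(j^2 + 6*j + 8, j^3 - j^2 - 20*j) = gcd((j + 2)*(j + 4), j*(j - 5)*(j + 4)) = j + 4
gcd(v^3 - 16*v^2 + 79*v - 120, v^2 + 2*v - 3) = 1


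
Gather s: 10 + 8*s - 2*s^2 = -2*s^2 + 8*s + 10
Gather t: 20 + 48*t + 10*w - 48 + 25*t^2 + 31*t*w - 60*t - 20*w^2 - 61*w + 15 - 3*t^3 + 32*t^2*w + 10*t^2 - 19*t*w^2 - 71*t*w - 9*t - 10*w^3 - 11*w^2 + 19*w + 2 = -3*t^3 + t^2*(32*w + 35) + t*(-19*w^2 - 40*w - 21) - 10*w^3 - 31*w^2 - 32*w - 11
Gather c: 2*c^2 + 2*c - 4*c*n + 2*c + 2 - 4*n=2*c^2 + c*(4 - 4*n) - 4*n + 2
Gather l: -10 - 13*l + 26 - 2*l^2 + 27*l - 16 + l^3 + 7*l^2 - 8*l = l^3 + 5*l^2 + 6*l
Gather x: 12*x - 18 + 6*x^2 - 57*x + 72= 6*x^2 - 45*x + 54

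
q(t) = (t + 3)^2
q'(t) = 2*t + 6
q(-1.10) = 3.61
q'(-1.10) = 3.80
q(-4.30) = 1.69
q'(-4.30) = -2.60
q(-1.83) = 1.37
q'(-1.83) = 2.34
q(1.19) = 17.56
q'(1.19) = 8.38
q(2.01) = 25.10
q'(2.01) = 10.02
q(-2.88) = 0.01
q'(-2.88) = 0.24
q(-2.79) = 0.04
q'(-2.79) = 0.42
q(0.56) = 12.67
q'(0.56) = 7.12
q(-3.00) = 0.00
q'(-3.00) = 0.00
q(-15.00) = 144.00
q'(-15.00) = -24.00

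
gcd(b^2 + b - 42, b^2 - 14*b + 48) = b - 6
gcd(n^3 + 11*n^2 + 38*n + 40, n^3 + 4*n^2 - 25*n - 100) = n^2 + 9*n + 20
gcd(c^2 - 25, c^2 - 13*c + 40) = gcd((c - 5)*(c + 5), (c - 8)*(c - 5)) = c - 5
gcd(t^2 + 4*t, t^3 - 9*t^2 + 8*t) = t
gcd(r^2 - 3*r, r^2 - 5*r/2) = r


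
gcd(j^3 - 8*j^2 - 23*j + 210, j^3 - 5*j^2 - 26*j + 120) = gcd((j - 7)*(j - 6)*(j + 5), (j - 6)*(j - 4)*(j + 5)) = j^2 - j - 30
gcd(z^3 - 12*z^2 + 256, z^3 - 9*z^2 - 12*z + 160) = z^2 - 4*z - 32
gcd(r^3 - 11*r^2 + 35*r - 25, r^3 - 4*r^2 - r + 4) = r - 1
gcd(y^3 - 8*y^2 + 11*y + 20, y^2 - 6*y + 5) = y - 5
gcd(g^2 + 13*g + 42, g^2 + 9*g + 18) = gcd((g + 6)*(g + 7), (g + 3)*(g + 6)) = g + 6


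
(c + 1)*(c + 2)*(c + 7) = c^3 + 10*c^2 + 23*c + 14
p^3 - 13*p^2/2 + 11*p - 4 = (p - 4)*(p - 2)*(p - 1/2)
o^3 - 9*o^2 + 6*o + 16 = (o - 8)*(o - 2)*(o + 1)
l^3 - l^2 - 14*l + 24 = (l - 3)*(l - 2)*(l + 4)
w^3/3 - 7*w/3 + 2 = (w/3 + 1)*(w - 2)*(w - 1)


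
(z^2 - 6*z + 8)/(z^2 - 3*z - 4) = (z - 2)/(z + 1)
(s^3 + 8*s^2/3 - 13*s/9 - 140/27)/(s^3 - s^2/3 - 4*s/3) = (s^2 + 4*s + 35/9)/(s*(s + 1))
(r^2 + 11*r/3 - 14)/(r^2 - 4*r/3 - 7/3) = (r + 6)/(r + 1)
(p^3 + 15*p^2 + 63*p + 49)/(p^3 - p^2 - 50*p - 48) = (p^2 + 14*p + 49)/(p^2 - 2*p - 48)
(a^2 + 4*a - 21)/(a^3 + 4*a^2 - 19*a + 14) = (a - 3)/(a^2 - 3*a + 2)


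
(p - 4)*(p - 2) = p^2 - 6*p + 8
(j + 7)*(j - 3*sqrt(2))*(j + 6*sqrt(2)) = j^3 + 3*sqrt(2)*j^2 + 7*j^2 - 36*j + 21*sqrt(2)*j - 252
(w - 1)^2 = w^2 - 2*w + 1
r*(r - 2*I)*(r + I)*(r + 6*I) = r^4 + 5*I*r^3 + 8*r^2 + 12*I*r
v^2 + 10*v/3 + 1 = (v + 1/3)*(v + 3)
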